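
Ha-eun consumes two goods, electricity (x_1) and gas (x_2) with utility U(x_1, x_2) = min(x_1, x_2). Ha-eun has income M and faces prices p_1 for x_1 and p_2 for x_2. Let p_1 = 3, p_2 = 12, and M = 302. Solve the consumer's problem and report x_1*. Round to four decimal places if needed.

Leontief preferences: the optimum is at the kink where x_1/1 = x_2/1, i.e. x_2 = x_1.
Budget: p_1·x_1 + p_2·x_1 = M, so (p_1 + p_2)·x_1 = M.
Demand: x_1*(p_1,p_2,M) = M/(p_1 + p_2), x_2* = M/(p_1 + p_2).
Here 3 + 12 = 15, giving x_1* = 20.1333.

x_1* = 20.1333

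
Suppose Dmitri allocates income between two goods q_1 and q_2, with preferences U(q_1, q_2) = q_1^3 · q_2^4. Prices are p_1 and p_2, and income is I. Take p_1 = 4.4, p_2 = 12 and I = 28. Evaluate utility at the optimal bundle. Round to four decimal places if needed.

V = 64.1122

MU_q_1/MU_q_2 = (3·q_2)/(4·q_1); tangency sets this equal to p_1/p_2.
So 3·p_2·q_2 = 4·p_1·q_1; combined with the budget, a share 3/7 of income goes to q_1.
Demand: q_1*(p_1,p_2,I) = 3/7·I/p_1 and q_2* = 4/7·I/p_2.
At p_1=4.4, p_2=12, I=28: q_1* = 3/7·28/4.4 = 2.7273, q_2* = 1.3333.
Utility at the optimum: U(2.7273, 1.3333) = 64.1122.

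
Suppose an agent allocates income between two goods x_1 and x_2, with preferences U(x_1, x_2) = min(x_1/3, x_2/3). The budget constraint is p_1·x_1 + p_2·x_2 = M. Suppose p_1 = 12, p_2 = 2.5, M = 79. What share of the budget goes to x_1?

Leontief preferences: the optimum is at the kink where x_1/3 = x_2/3, i.e. x_2 = x_1.
Budget: p_1·x_1 + p_2·x_1 = M, so (3·p_1 + 3·p_2)·x_1 = 3·M.
Demand: x_1*(p_1,p_2,M) = 3·M/(3·p_1 + 3·p_2), x_2* = 3·M/(3·p_1 + 3·p_2).
Here 3·12 + 3·2.5 = 43.5, giving x_1* = 5.4483 and x_2* = 5.4483.
Expenditure on x_1: 12·5.4483 = 65.3793; share = 0.8276.

share on x_1 = 0.8276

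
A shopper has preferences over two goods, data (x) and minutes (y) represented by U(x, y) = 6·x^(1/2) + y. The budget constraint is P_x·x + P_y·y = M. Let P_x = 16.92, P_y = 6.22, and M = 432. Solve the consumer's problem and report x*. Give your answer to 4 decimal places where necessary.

x* = 1.2162

Set MRS = P_x/P_y: 3·x^(−1/2) = P_x/P_y.
Thus x* = (3·P_y/P_x)² — independent of M — with the rest of income spent on y.
Plugging in: x* = (3·6.22/16.92)² = 1.2162.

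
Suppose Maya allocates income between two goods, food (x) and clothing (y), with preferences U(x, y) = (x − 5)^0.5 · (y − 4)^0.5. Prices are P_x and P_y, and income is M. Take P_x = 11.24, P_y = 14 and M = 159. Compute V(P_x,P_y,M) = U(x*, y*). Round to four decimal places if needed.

After buying the subsistence bundle (5, 4), a share 0.5 of the remaining income goes to x: x* = 5 + 0.5·(M − 5P_x − 4P_y)/P_x.
Discretionary income = 159 − 5·11.24 − 4·14 = 46.8; x* = 5 + 0.5·46.8/11.24 = 7.0819; y* = 4 + 0.5·46.8/14 = 5.6714.
Utility at the optimum: U(7.0819, 5.6714) = 1.8654.

V = 1.8654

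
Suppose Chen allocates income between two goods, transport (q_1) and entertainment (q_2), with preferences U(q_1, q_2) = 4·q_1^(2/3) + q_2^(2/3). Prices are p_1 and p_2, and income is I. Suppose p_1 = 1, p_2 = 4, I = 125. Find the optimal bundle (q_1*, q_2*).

MU_q_1 ∝ 4·q_1^(-1/3), MU_q_2 ∝ q_2^(-1/3), so MRS = 4·(q_2/q_1)^(1/3) = p_1/p_2.
Hence q_2/q_1 = ((1/4)·p_1/p_2)^(1/(1/3)), i.e. raised to the 3 power.
With the ratio pinned down, the budget gives q_1* = I/(p_1 + p_2·(q_2/q_1)) and q_2* = (q_2/q_1)·q_1*.
Numerically q_2/q_1 = 0.000244, so q_1* = 125/(1 + 4·0.000244) = 124.878 and q_2* = 0.000244·124.878 = 0.0305.

q_1* = 124.878, q_2* = 0.0305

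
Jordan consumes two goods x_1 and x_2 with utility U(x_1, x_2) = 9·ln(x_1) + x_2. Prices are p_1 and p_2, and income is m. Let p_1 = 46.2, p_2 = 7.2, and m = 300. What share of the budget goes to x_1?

Set MRS = p_1/p_2: (9/x_1)/1 = p_1/p_2.
So x_1*(p_1,p_2) = 9·p_2/p_1, independent of income; and x_2* = (m − 9·p_2)/p_2.
At the given prices: x_1* = 9·7.2/46.2 = 1.4026, and x_2* = 32.6667.
Expenditure on x_1: 46.2·1.4026 = 64.8; share = 0.216.

share on x_1 = 0.216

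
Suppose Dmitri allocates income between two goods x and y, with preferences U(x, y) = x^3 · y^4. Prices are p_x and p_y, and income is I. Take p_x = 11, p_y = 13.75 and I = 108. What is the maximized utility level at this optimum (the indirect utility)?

V = 30233.9499

The MRS is (3/4)·y/x. Set MRS = p_x/p_y.
So 3·p_y·y = 4·p_x·x; combined with the budget, a share 3/7 of income goes to x.
Demand: x*(p_x,p_y,I) = 3/7·I/p_x and y* = 4/7·I/p_y.
At p_x=11, p_y=13.75, I=108: x* = 3/7·108/11 = 4.2078, y* = 4.4883.
Utility at the optimum: U(4.2078, 4.4883) = 30233.9499.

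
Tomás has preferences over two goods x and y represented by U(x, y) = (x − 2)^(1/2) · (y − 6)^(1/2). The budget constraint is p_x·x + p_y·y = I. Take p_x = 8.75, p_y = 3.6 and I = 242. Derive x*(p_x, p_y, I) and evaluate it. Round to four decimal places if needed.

This is Cobb-Douglas in (x−2, y−6): tangency gives 0.5·p_y·(y−6) = 0.5·p_x·(x−2).
After buying the subsistence bundle (2, 6), a share 0.5 of the remaining income goes to x: x* = 2 + 0.5·(I − 2p_x − 6p_y)/p_x.
Discretionary income = 242 − 2·8.75 − 6·3.6 = 202.9; x* = 2 + 0.5·202.9/8.75 = 13.5943.

x* = 13.5943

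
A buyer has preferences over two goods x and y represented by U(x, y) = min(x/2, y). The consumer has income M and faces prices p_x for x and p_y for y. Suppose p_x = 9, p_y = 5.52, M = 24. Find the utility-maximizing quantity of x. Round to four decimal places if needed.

x* = 2.0408

With perfect complements, no substitution: consume in ratio x:y = 2:1.
Budget: p_x·x + p_y·(1/2)·x = M, so (2·p_x + p_y)·x = 2·M.
Demand: x*(p_x,p_y,M) = 2·M/(2·p_x + p_y), y* = M/(2·p_x + p_y).
Here 2·9 + 5.52 = 23.52, giving x* = 2.0408.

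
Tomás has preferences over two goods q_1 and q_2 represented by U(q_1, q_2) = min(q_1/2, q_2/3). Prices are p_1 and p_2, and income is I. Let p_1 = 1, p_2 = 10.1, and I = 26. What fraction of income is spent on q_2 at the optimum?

With perfect complements, no substitution: consume in ratio q_1:q_2 = 2:3.
Budget: p_1·q_1 + p_2·(3/2)·q_1 = I, so (2·p_1 + 3·p_2)·q_1 = 2·I.
Demand: q_1*(p_1,p_2,I) = 2·I/(2·p_1 + 3·p_2), q_2* = 3·I/(2·p_1 + 3·p_2).
Here 2·1 + 3·10.1 = 32.3, giving q_1* = 1.6099 and q_2* = 2.4149.
Expenditure on q_2: 10.1·2.4149 = 24.3901; share = 0.9381.

share on q_2 = 0.9381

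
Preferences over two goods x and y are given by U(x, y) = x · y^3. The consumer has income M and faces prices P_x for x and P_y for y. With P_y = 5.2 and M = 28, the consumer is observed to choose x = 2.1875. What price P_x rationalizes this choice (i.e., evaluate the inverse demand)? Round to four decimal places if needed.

The MRS is (1/3)·y/x. Set MRS = P_x/P_y.
So P_y·y = 3·P_x·x; combined with the budget, a share 0.25 of income goes to x.
Demand: x*(P_x,P_y,M) = 0.25·M/P_x and y* = 0.75·M/P_y.
Set x* = 2.1875 in the demand function and solve for P_x: P_x = 3.2.

P_x = 3.2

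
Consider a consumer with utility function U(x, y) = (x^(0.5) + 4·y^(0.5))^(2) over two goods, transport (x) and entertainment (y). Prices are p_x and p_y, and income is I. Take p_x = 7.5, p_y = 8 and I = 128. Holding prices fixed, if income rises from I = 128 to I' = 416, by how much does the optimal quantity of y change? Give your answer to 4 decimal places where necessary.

Δy* = 33.75

From the CES first-order condition, (1/4)·(y/x)^(0.5) = p_x/p_y.
Solve for the ratio: y/x = [4·p_x/p_y]^(2).
With the ratio pinned down, the budget gives x* = I/(p_x + p_y·(y/x)) and y* = (y/x)·x*.
Numerically y/x = 14.0625, so x* = 128/(7.5 + 8·14.0625) = 1.0667 and y* = 14.0625·1.0667 = 15.
At I' = 416: y* = 48.75. Change: 48.75 − 15 = 33.75.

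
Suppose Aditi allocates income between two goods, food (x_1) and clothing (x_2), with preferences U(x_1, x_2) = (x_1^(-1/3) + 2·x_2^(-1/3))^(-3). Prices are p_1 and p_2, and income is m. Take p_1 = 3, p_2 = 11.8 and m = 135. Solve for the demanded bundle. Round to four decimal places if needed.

x_1* = 13.3593, x_2* = 8.0442

From the CES first-order condition, (1/2)·(x_2/x_1)^(4/3) = p_1/p_2.
Hence x_2/x_1 = (2·p_1/p_2)^(1/(4/3)), i.e. raised to the 0.75 power.
Substitute x_2 = (x_2/x_1)·x_1 into the budget: x_1* = m/(p_1 + p_2·(x_2/x_1)).
Numerically x_2/x_1 = 0.602146, so x_1* = 135/(3 + 11.8·0.602146) = 13.3593 and x_2* = 0.602146·13.3593 = 8.0442.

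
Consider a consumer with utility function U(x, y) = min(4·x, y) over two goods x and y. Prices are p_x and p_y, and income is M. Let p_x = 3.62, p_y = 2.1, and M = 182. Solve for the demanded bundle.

x* = 15.1414, y* = 60.5657

Here 3.62 + 4·2.1 = 12.02, giving x* = 15.1414 and y* = 60.5657.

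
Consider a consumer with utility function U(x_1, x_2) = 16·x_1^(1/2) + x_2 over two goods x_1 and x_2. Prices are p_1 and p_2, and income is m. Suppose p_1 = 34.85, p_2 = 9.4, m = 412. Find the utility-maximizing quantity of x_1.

Thus x_1* = (8·p_2/p_1)² — independent of m — with the rest of income spent on x_2.
Plugging in: x_1* = (8·9.4/34.85)² = 4.6562.

x_1* = 4.6562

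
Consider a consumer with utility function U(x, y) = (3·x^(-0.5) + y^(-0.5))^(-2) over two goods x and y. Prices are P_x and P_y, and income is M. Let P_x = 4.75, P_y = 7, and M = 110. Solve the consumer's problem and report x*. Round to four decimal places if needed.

x* = 14.9687

From the CES first-order condition, 3·(y/x)^(1.5) = P_x/P_y.
Solve for the ratio: y/x = [(1/3)·P_x/P_y]^(2/3).
With the ratio pinned down, the budget gives x* = M/(P_x + P_y·(y/x)) and y* = (y/x)·x*.
Numerically y/x = 0.371236, so x* = 110/(4.75 + 7·0.371236) = 14.9687.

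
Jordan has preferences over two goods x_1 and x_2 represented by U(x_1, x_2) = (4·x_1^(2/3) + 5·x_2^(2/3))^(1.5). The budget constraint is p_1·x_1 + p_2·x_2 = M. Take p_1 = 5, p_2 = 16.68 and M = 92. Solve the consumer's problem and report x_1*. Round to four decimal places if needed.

MRS = MU_x_1/MU_x_2 = (4/5)·(x_2/x_1)^(1/3). Set equal to p_1/p_2.
Hence x_2/x_1 = ((5/4)·p_1/p_2)^(1/(1/3)), i.e. raised to the 3 power.
With the ratio pinned down, the budget gives x_1* = M/(p_1 + p_2·(x_2/x_1)) and x_2* = (x_2/x_1)·x_1*.
Numerically x_2/x_1 = 0.052608, so x_1* = 92/(5 + 16.68·0.052608) = 15.6529.

x_1* = 15.6529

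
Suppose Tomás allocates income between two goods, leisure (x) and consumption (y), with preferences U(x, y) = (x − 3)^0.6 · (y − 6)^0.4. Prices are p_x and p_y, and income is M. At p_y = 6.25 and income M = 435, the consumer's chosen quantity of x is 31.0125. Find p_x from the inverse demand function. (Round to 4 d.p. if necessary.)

p_x = 8

Let x' = x−3, y' = y−6. MRS = (3/2)·y'/x' = p_x/p_y.
After buying the subsistence bundle (3, 6), a share 0.6 of the remaining income goes to x: x* = 3 + 0.6·(M − 3p_x − 6p_y)/p_x.
Set x* = 31.0125 in the demand function and solve for p_x: p_x = 8.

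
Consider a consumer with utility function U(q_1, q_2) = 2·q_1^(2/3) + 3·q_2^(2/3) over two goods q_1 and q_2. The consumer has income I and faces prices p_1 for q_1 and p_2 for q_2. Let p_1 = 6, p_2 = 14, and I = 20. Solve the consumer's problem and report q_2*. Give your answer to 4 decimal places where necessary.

MRS = MU_q_1/MU_q_2 = (2/3)·(q_2/q_1)^(1/3). Set equal to p_1/p_2.
Solve for the ratio: q_2/q_1 = [(3/2)·p_1/p_2]^(3).
Substitute q_2 = (q_2/q_1)·q_1 into the budget: q_1* = I/(p_1 + p_2·(q_2/q_1)).
Numerically q_2/q_1 = 0.265671, so q_1* = 20/(6 + 14·0.265671) = 2.0577 and q_2* = 0.265671·2.0577 = 0.5467.

q_2* = 0.5467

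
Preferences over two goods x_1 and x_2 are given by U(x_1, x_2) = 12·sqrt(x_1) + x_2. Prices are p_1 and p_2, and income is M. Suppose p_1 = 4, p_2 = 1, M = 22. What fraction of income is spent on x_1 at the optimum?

share on x_1 = 0.4091

Solve: √x_1 = 6·p_2/p_1, so x_1*(p_1,p_2) = (6·p_2/p_1)², and x_2* = (M − p_1·x_1*)/p_2.
Plugging in: x_1* = (6·1/4)² = 2.25, x_2* = 13.
Expenditure on x_1: 4·2.25 = 9; share = 0.4091.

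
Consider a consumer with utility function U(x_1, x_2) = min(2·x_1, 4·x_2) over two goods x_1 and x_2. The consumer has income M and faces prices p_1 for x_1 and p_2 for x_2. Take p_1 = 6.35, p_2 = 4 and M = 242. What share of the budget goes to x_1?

share on x_1 = 0.7605

With perfect complements, no substitution: consume in ratio x_1:x_2 = 4:2.
Budget: p_1·x_1 + p_2·(1/2)·x_1 = M, so (4·p_1 + 2·p_2)·x_1 = 4·M.
Demand: x_1*(p_1,p_2,M) = 4·M/(4·p_1 + 2·p_2), x_2* = 2·M/(4·p_1 + 2·p_2).
Here 4·6.35 + 2·4 = 33.4, giving x_1* = 28.982 and x_2* = 14.491.
Expenditure on x_1: 6.35·28.982 = 184.0359; share = 0.7605.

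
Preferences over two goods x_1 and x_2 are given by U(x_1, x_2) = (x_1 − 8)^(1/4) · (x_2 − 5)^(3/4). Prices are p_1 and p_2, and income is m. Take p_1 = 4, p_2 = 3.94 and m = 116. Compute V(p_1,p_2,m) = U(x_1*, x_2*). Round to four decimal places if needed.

MRS = (1/3)·(x_2−5)/(x_1−8). Tangency with p_1/p_2 gives x_2−5 = 3·(p_1/p_2)·(x_1−8).
After buying the subsistence bundle (8, 5), a share 0.25 of the remaining income goes to x_1: x_1* = 8 + 0.25·(m − 8p_1 − 5p_2)/p_1.
Discretionary income = 116 − 8·4 − 5·3.94 = 64.3; x_1* = 8 + 0.25·64.3/4 = 12.0188; x_2* = 5 + 0.75·64.3/3.94 = 17.2398.
Utility at the optimum: U(12.0188, 17.2398) = 9.2652.

V = 9.2652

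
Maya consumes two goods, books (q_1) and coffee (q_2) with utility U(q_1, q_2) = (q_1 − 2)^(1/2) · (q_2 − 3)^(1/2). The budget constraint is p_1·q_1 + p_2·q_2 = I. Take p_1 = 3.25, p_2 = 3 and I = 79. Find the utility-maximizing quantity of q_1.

q_1* = 11.7692

Let q_1' = q_1−2, q_2' = q_2−3. MRS = q_2'/q_1' = p_1/p_2.
After buying the subsistence bundle (2, 3), a share 0.5 of the remaining income goes to q_1: q_1* = 2 + 0.5·(I − 2p_1 − 3p_2)/p_1.
Discretionary income = 79 − 2·3.25 − 3·3 = 63.5; q_1* = 2 + 0.5·63.5/3.25 = 11.7692.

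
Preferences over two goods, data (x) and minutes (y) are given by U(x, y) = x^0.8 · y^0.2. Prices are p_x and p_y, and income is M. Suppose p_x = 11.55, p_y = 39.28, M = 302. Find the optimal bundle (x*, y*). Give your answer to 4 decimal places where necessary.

x* = 20.9177, y* = 1.5377

At p_x=11.55, p_y=39.28, M=302: x* = 0.8·302/11.55 = 20.9177, y* = 1.5377.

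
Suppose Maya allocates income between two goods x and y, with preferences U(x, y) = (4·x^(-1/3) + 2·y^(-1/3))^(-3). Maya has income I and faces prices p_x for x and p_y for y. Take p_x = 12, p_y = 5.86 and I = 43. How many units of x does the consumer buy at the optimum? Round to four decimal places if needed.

x* = 2.3936

From the CES first-order condition, 2·(y/x)^(4/3) = p_x/p_y.
Hence y/x = ((1/2)·p_x/p_y)^(1/(4/3)), i.e. raised to the 0.75 power.
With the ratio pinned down, the budget gives x* = I/(p_x + p_y·(y/x)) and y* = (y/x)·x*.
Numerically y/x = 1.017865, so x* = 43/(12 + 5.86·1.017865) = 2.3936.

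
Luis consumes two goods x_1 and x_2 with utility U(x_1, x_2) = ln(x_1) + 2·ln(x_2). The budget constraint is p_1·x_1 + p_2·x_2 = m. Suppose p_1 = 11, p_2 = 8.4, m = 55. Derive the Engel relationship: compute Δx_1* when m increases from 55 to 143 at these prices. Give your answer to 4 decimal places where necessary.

MU_x_1/MU_x_2 = (x_2)/(2·x_1); tangency sets this equal to p_1/p_2.
Rearranging, p_2·x_2 = 2·p_1·x_1. Substituting into the budget gives p_1·x_1·(1 + 2) = m.
Demand: x_1*(p_1,p_2,m) = 1/3·m/p_1 and x_2* = 2/3·m/p_2.
At p_1=11, p_2=8.4, m=55: x_1* = 1/3·55/11 = 1.6667.
At m' = 143: x_1* = 4.3333. Change: 4.3333 − 1.6667 = 2.6667.

Δx_1* = 2.6667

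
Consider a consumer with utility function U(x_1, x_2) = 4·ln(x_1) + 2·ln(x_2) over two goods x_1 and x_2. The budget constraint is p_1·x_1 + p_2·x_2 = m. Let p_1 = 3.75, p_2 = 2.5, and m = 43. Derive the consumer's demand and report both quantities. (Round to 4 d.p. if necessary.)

x_1* = 7.6444, x_2* = 5.7333

Tangency: MRS = 2·x_2/x_1 = p_1/p_2.
So 4·p_2·x_2 = 2·p_1·x_1; combined with the budget, a share 2/3 of income goes to x_1.
Demand: x_1*(p_1,p_2,m) = 2/3·m/p_1 and x_2* = 1/3·m/p_2.
At p_1=3.75, p_2=2.5, m=43: x_1* = 2/3·43/3.75 = 7.6444, x_2* = 5.7333.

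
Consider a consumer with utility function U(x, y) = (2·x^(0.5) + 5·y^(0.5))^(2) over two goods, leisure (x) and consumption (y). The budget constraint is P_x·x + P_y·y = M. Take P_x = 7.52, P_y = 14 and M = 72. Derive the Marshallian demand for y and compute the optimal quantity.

From the CES first-order condition, (2/5)·(y/x)^(0.5) = P_x/P_y.
Solve for the ratio: y/x = [(5/2)·P_x/P_y]^(2).
Substitute y = (y/x)·x into the budget: x* = M/(P_x + P_y·(y/x)).
Numerically y/x = 1.803265, so x* = 72/(7.52 + 14·1.803265) = 2.1974 and y* = 1.803265·2.1974 = 3.9625.

y* = 3.9625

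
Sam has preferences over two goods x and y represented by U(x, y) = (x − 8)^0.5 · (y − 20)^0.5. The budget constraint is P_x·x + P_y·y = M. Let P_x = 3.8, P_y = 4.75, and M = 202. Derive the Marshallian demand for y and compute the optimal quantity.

y* = 28.0632

This is Cobb-Douglas in (x−8, y−20): tangency gives 0.5·P_y·(y−20) = 0.5·P_x·(x−8).
Substituting into the budget: x* = 8 + 0.5·(M − 8·P_x − 20·P_y)/P_x, and y* = 20 + 0.5·(…)/P_y.
Discretionary income = 202 − 8·3.8 − 20·4.75 = 76.6; y* = 20 + 0.5·76.6/4.75 = 28.0632.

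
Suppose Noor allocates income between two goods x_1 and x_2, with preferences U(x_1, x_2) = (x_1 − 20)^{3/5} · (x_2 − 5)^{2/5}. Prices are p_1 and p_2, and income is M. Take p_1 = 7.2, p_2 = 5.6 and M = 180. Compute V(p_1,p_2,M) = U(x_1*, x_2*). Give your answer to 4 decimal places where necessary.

V = 0.6268

This is Cobb-Douglas in (x_1−20, x_2−5): tangency gives 0.6·p_2·(x_2−5) = 0.4·p_1·(x_1−20).
After buying the subsistence bundle (20, 5), a share 0.6 of the remaining income goes to x_1: x_1* = 20 + 0.6·(M − 20p_1 − 5p_2)/p_1.
Discretionary income = 180 − 20·7.2 − 5·5.6 = 8; x_1* = 20 + 0.6·8/7.2 = 20.6667; x_2* = 5 + 0.4·8/5.6 = 5.5714.
Utility at the optimum: U(20.6667, 5.5714) = 0.6268.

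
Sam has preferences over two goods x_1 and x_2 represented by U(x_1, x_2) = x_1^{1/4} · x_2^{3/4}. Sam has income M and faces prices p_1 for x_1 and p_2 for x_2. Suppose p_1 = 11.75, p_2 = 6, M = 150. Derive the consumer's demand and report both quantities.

Tangency: MRS = (1/3)·x_2/x_1 = p_1/p_2.
Rearranging, p_2·x_2 = 3·p_1·x_1. Substituting into the budget gives p_1·x_1·(1 + 3) = M.
Demand: x_1*(p_1,p_2,M) = 0.25·M/p_1 and x_2* = 0.75·M/p_2.
At p_1=11.75, p_2=6, M=150: x_1* = 0.25·150/11.75 = 3.1915, x_2* = 18.75.

x_1* = 3.1915, x_2* = 18.75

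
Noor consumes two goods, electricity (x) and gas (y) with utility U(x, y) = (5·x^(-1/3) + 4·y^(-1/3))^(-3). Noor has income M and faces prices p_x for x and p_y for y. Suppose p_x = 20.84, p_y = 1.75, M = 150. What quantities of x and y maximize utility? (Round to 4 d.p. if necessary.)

MU_x ∝ 5·x^(-4/3), MU_y ∝ 4·y^(-4/3), so MRS = (5/4)·(y/x)^(4/3) = p_x/p_y.
Hence y/x = ((4/5)·p_x/p_y)^(1/(4/3)), i.e. raised to the 0.75 power.
With the ratio pinned down, the budget gives x* = M/(p_x + p_y·(y/x)) and y* = (y/x)·x*.
Numerically y/x = 5.422658, so x* = 150/(20.84 + 1.75·5.422658) = 4.9457 and y* = 5.422658·4.9457 = 26.8186.

x* = 4.9457, y* = 26.8186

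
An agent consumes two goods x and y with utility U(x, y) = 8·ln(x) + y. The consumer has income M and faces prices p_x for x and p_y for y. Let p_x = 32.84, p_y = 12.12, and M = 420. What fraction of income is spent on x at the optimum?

share on x = 0.2309

Set MRS = p_x/p_y: (8/x)/1 = p_x/p_y.
So x*(p_x,p_y) = 8·p_y/p_x, independent of income; and y* = (M − 8·p_y)/p_y.
At the given prices: x* = 8·12.12/32.84 = 2.9525, and y* = 26.6535.
Expenditure on x: 32.84·2.9525 = 96.96; share = 0.2309.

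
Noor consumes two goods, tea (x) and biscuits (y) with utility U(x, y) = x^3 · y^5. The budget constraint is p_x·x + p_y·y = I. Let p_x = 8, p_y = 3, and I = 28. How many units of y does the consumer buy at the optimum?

y* = 5.8333

The MRS is (3/5)·y/x. Set MRS = p_x/p_y.
Rearranging, p_y·y = (5/3)·p_x·x. Substituting into the budget gives p_x·x·(1 + (5/3)) = I.
Demand: x*(p_x,p_y,I) = 0.375·I/p_x and y* = 0.625·I/p_y.
At p_x=8, p_y=3, I=28: y* = 0.625·28/3 = 5.8333.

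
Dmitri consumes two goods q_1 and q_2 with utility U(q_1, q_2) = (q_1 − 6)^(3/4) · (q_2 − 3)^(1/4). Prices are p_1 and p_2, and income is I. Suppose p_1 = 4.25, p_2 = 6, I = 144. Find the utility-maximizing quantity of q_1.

q_1* = 23.7353

MRS = 3·(q_2−3)/(q_1−6). Tangency with p_1/p_2 gives q_2−3 = (1/3)·(p_1/p_2)·(q_1−6).
Substituting into the budget: q_1* = 6 + 0.75·(I − 6·p_1 − 3·p_2)/p_1, and q_2* = 3 + 0.25·(…)/p_2.
Discretionary income = 144 − 6·4.25 − 3·6 = 100.5; q_1* = 6 + 0.75·100.5/4.25 = 23.7353.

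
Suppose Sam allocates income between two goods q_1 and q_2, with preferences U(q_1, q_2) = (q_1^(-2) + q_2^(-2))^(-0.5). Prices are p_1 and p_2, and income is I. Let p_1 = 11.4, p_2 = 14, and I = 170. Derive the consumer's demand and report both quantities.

From the CES first-order condition, (q_2/q_1)^(3) = p_1/p_2.
Hence q_2/q_1 = (p_1/p_2)^(1/(3)), i.e. raised to the 1/3 power.
Substitute q_2 = (q_2/q_1)·q_1 into the budget: q_1* = I/(p_1 + p_2·(q_2/q_1)).
Numerically q_2/q_1 = 0.933811, so q_1* = 170/(11.4 + 14·0.933811) = 6.9463 and q_2* = 0.933811·6.9463 = 6.4866.

q_1* = 6.9463, q_2* = 6.4866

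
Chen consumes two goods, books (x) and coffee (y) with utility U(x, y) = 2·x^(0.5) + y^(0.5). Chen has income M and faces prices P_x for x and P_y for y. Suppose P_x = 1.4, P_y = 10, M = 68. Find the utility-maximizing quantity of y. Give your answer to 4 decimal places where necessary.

MU_x ∝ 2·x^(-0.5), MU_y ∝ y^(-0.5), so MRS = 2·(y/x)^(0.5) = P_x/P_y.
Hence y/x = ((1/2)·P_x/P_y)^(1/(0.5)), i.e. raised to the 2 power.
Substitute y = (y/x)·x into the budget: x* = M/(P_x + P_y·(y/x)).
Numerically y/x = 0.0049, so x* = 68/(1.4 + 10·0.0049) = 46.9289 and y* = 0.0049·46.9289 = 0.23.

y* = 0.23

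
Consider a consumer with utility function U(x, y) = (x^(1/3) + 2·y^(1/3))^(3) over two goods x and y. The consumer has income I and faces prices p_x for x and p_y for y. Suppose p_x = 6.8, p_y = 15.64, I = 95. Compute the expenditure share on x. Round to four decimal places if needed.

MRS = MU_x/MU_y = (1/2)·(y/x)^(2/3). Set equal to p_x/p_y.
Solve for the ratio: y/x = [2·p_x/p_y]^(1.5).
Substitute y = (y/x)·x into the budget: x* = I/(p_x + p_y·(y/x)).
Numerically y/x = 0.810874, so x* = 95/(6.8 + 15.64·0.810874) = 4.8763 and y* = 0.810874·4.8763 = 3.954.
Expenditure on x: 6.8·4.8763 = 33.1587; share = 0.349.

share on x = 0.349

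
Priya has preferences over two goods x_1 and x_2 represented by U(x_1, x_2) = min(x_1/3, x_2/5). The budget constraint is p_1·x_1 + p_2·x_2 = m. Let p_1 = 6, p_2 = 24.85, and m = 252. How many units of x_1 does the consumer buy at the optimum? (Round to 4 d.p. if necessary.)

x_1* = 5.3146

With perfect complements, no substitution: consume in ratio x_1:x_2 = 3:5.
Budget: p_1·x_1 + p_2·(5/3)·x_1 = m, so (3·p_1 + 5·p_2)·x_1 = 3·m.
Demand: x_1*(p_1,p_2,m) = 3·m/(3·p_1 + 5·p_2), x_2* = 5·m/(3·p_1 + 5·p_2).
Here 3·6 + 5·24.85 = 142.25, giving x_1* = 5.3146.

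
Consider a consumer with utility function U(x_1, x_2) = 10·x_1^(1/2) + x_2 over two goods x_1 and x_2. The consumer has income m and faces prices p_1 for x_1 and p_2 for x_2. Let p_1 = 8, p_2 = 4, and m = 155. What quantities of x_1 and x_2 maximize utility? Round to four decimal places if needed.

x_1* = 6.25, x_2* = 26.25

MU_x_1 = 5/√x_1, MU_x_2 = 1. Tangency: 5/√x_1 = p_1/p_2.
Thus x_1* = (5·p_2/p_1)² — independent of m — with the rest of income spent on x_2.
Plugging in: x_1* = (5·4/8)² = 6.25, x_2* = 26.25.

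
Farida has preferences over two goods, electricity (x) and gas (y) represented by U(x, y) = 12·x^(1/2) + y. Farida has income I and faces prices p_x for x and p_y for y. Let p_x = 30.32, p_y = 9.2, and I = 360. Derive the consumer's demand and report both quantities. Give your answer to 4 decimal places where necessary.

MU_x = 6/√x, MU_y = 1. Tangency: 6/√x = p_x/p_y.
Solve: √x = 6·p_y/p_x, so x*(p_x,p_y) = (6·p_y/p_x)², and y* = (I − p_x·x*)/p_y.
Plugging in: x* = (6·9.2/30.32)² = 3.3145, y* = 28.207.

x* = 3.3145, y* = 28.207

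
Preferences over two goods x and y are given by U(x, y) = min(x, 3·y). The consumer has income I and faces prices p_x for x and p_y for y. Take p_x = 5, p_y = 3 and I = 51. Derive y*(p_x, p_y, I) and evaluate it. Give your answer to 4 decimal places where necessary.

y* = 2.8333

With perfect complements, no substitution: consume in ratio x:y = 3:1.
Budget: p_x·x + p_y·(1/3)·x = I, so (3·p_x + p_y)·x = 3·I.
Demand: x*(p_x,p_y,I) = 3·I/(3·p_x + p_y), y* = I/(3·p_x + p_y).
Here 3·5 + 3 = 18, giving y* = 2.8333.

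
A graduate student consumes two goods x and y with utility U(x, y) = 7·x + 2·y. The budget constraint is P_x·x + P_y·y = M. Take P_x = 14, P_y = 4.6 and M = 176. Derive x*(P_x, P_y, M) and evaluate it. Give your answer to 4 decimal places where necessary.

x* = 12.5714

Linear utility — the consumer picks whichever good has higher MU/price: 7/14 = 0.5 vs 2/4.6 = 0.4348.
x gives more utility per dollar, so spend all income on x: x* = M/P_x, y* = 0.
Numerically: x* = 12.5714, y* = 0.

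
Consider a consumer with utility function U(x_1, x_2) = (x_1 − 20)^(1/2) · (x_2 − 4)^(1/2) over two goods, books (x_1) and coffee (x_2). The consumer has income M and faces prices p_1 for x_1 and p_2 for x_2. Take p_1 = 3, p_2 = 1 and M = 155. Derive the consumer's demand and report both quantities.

x_1* = 35.1667, x_2* = 49.5

Substituting into the budget: x_1* = 20 + 0.5·(M − 20·p_1 − 4·p_2)/p_1, and x_2* = 4 + 0.5·(…)/p_2.
Discretionary income = 155 − 20·3 − 4·1 = 91; x_1* = 20 + 0.5·91/3 = 35.1667; x_2* = 4 + 0.5·91/1 = 49.5.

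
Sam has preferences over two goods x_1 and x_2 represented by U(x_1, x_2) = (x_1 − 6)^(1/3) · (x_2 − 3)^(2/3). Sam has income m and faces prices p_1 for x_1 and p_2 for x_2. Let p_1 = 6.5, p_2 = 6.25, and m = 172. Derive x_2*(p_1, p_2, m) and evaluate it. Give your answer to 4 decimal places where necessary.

Let x_1' = x_1−6, x_2' = x_2−3. MRS = (1/2)·x_2'/x_1' = p_1/p_2.
After buying the subsistence bundle (6, 3), a share 1/3 of the remaining income goes to x_1: x_1* = 6 + 1/3·(m − 6p_1 − 3p_2)/p_1.
Discretionary income = 172 − 6·6.5 − 3·6.25 = 114.25; x_2* = 3 + 2/3·114.25/6.25 = 15.1867.

x_2* = 15.1867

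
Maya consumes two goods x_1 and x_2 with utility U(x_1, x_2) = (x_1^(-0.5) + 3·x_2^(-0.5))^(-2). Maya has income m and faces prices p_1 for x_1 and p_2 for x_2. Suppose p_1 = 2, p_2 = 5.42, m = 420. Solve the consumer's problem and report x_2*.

MRS = MU_x_1/MU_x_2 = (1/3)·(x_2/x_1)^(1.5). Set equal to p_1/p_2.
Solve for the ratio: x_2/x_1 = [3·p_1/p_2]^(2/3).
With the ratio pinned down, the budget gives x_1* = m/(p_1 + p_2·(x_2/x_1)) and x_2* = (x_2/x_1)·x_1*.
Numerically x_2/x_1 = 1.070125, so x_1* = 420/(2 + 5.42·1.070125) = 53.8456 and x_2* = 1.070125·53.8456 = 57.6215.

x_2* = 57.6215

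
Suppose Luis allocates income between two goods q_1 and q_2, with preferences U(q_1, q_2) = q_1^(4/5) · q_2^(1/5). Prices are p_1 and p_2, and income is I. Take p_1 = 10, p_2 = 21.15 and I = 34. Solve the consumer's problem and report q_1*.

q_1* = 2.72

Demand: q_1*(p_1,p_2,I) = 0.8·I/p_1 and q_2* = 0.2·I/p_2.
At p_1=10, p_2=21.15, I=34: q_1* = 0.8·34/10 = 2.72.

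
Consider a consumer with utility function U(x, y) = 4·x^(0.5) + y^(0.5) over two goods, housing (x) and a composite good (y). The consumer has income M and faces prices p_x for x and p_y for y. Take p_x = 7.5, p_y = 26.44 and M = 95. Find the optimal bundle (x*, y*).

x* = 12.446, y* = 0.0626

MU_x ∝ 4·x^(-0.5), MU_y ∝ y^(-0.5), so MRS = 4·(y/x)^(0.5) = p_x/p_y.
Hence y/x = ((1/4)·p_x/p_y)^(1/(0.5)), i.e. raised to the 2 power.
Substitute y = (y/x)·x into the budget: x* = M/(p_x + p_y·(y/x)).
Numerically y/x = 0.005029, so x* = 95/(7.5 + 26.44·0.005029) = 12.446 and y* = 0.005029·12.446 = 0.0626.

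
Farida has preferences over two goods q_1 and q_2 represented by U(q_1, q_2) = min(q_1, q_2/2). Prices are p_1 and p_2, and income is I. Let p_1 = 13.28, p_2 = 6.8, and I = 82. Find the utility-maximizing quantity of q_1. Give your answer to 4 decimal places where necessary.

q_1* = 3.0506

Leontief preferences: the optimum is at the kink where q_1/1 = q_2/2, i.e. q_2 = 2·q_1.
Budget: p_1·q_1 + p_2·2·q_1 = I, so (p_1 + 2·p_2)·q_1 = I.
Demand: q_1*(p_1,p_2,I) = I/(p_1 + 2·p_2), q_2* = 2·I/(p_1 + 2·p_2).
Here 13.28 + 2·6.8 = 26.88, giving q_1* = 3.0506.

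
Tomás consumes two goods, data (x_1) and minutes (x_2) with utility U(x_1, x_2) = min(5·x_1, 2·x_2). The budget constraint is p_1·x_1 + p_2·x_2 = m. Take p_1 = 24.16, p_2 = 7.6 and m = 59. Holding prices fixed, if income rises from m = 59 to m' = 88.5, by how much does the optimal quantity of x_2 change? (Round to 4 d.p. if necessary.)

Demand: x_1*(p_1,p_2,m) = 2·m/(2·p_1 + 5·p_2), x_2* = 5·m/(2·p_1 + 5·p_2).
Here 2·24.16 + 5·7.6 = 86.32, giving x_2* = 3.4175.
At m' = 88.5: x_2* = 5.1263. Change: 5.1263 − 3.4175 = 1.7088.

Δx_2* = 1.7088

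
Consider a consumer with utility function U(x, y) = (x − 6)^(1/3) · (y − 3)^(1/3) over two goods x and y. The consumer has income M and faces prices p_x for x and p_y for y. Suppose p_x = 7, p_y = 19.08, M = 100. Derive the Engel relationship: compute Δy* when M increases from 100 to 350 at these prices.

Δy* = 6.5514

This is Cobb-Douglas in (x−6, y−3): tangency gives 1/3·p_y·(y−3) = 1/3·p_x·(x−6).
Substituting into the budget: x* = 6 + 0.5·(M − 6·p_x − 3·p_y)/p_x, and y* = 3 + 0.5·(…)/p_y.
Discretionary income = 100 − 6·7 − 3·19.08 = 0.76; y* = 3 + 0.5·0.76/19.08 = 3.0199.
At M' = 350: y* = 9.5713. Change: 9.5713 − 3.0199 = 6.5514.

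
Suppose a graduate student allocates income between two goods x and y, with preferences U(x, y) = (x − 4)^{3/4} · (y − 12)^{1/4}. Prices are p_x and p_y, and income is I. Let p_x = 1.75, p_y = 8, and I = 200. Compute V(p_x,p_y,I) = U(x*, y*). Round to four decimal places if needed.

This is Cobb-Douglas in (x−4, y−12): tangency gives 0.75·p_y·(y−12) = 0.25·p_x·(x−4).
Substituting into the budget: x* = 4 + 0.75·(I − 4·p_x − 12·p_y)/p_x, and y* = 12 + 0.25·(…)/p_y.
Discretionary income = 200 − 4·1.75 − 12·8 = 97; x* = 4 + 0.75·97/1.75 = 45.5714; y* = 12 + 0.25·97/8 = 15.0312.
Utility at the optimum: U(45.5714, 15.0312) = 21.6024.

V = 21.6024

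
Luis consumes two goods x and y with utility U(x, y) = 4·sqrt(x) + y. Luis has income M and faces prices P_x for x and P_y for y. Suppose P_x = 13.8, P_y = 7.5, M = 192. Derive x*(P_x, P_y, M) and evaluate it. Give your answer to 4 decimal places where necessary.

x* = 1.1815

Set MRS = P_x/P_y: 2·x^(−1/2) = P_x/P_y.
Thus x* = (2·P_y/P_x)² — independent of M — with the rest of income spent on y.
Plugging in: x* = (2·7.5/13.8)² = 1.1815.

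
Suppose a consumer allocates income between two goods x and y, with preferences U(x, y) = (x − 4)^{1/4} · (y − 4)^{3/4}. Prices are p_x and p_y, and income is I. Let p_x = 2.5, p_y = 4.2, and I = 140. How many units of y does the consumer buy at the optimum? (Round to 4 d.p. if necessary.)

y* = 24.2143

Let x' = x−4, y' = y−4. MRS = (1/3)·y'/x' = p_x/p_y.
Substituting into the budget: x* = 4 + 0.25·(I − 4·p_x − 4·p_y)/p_x, and y* = 4 + 0.75·(…)/p_y.
Discretionary income = 140 − 4·2.5 − 4·4.2 = 113.2; y* = 4 + 0.75·113.2/4.2 = 24.2143.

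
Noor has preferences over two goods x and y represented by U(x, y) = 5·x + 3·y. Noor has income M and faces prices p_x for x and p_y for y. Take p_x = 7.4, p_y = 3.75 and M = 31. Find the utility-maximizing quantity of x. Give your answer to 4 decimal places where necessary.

Linear utility — the consumer picks whichever good has higher MU/price: 5/7.4 = 0.6757 vs 3/3.75 = 0.8.
y gives more utility per dollar, so spend all income on y: y* = M/p_y, x* = 0.
Numerically: x* = 0, y* = 8.2667.

x* = 0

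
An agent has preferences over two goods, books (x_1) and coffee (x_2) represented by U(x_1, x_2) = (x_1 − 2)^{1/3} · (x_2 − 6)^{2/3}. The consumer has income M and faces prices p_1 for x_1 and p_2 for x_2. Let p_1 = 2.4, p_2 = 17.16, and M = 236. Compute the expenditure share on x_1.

share on x_1 = 0.2015

This is Cobb-Douglas in (x_1−2, x_2−6): tangency gives 1/3·p_2·(x_2−6) = 2/3·p_1·(x_1−2).
Substituting into the budget: x_1* = 2 + 1/3·(M − 2·p_1 − 6·p_2)/p_1, and x_2* = 6 + 2/3·(…)/p_2.
Discretionary income = 236 − 2·2.4 − 6·17.16 = 128.24; x_1* = 2 + 1/3·128.24/2.4 = 19.8111; x_2* = 6 + 2/3·128.24/17.16 = 10.9821.
Expenditure on x_1: 2.4·19.8111 = 47.5467; share = 0.2015.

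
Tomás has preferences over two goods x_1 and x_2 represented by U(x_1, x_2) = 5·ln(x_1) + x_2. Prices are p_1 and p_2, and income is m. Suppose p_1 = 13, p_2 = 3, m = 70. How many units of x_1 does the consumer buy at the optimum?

x_1* = 1.1538

Set MRS = p_1/p_2: (5/x_1)/1 = p_1/p_2.
So x_1*(p_1,p_2) = 5·p_2/p_1, independent of income; and x_2* = (m − 5·p_2)/p_2.
At the given prices: x_1* = 5·3/13 = 1.1538.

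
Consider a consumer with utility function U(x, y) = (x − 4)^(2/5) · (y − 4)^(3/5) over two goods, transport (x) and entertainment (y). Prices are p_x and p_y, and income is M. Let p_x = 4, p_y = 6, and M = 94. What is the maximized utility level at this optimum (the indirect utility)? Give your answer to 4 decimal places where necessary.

MRS = (2/3)·(y−4)/(x−4). Tangency with p_x/p_y gives y−4 = (3/2)·(p_x/p_y)·(x−4).
After buying the subsistence bundle (4, 4), a share 0.4 of the remaining income goes to x: x* = 4 + 0.4·(M − 4p_x − 4p_y)/p_x.
Discretionary income = 94 − 4·4 − 4·6 = 54; x* = 4 + 0.4·54/4 = 9.4; y* = 4 + 0.6·54/6 = 9.4.
Utility at the optimum: U(9.4, 9.4) = 5.4.

V = 5.4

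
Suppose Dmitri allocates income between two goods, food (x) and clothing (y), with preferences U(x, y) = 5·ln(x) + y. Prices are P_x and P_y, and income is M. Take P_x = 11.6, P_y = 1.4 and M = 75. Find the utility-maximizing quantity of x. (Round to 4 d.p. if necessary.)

MU_x = 5/x, MU_y = 1. Tangency: 5/x = P_x/P_y.
So x*(P_x,P_y) = 5·P_y/P_x, independent of income; and y* = (M − 5·P_y)/P_y.
At the given prices: x* = 5·1.4/11.6 = 0.6034.

x* = 0.6034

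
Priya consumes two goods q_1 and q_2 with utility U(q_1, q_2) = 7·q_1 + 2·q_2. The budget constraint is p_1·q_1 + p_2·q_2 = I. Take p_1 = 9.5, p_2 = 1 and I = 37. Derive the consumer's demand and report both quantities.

q_1* = 0, q_2* = 37

Perfect substitutes: compare marginal utility per dollar. 7/p_1 vs 2/p_2 → 0.7368 vs 2.
q_2 gives more utility per dollar, so spend all income on q_2: q_2* = I/p_2, q_1* = 0.
Numerically: q_1* = 0, q_2* = 37.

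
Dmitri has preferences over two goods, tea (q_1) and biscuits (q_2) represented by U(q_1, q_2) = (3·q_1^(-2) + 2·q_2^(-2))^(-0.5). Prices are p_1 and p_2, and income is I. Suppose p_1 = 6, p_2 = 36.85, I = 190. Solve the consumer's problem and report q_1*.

MU_q_1 ∝ 3·q_1^(-3), MU_q_2 ∝ 2·q_2^(-3), so MRS = (3/2)·(q_2/q_1)^(3) = p_1/p_2.
Solve for the ratio: q_2/q_1 = [(2/3)·p_1/p_2]^(1/3).
With the ratio pinned down, the budget gives q_1* = I/(p_1 + p_2·(q_2/q_1)) and q_2* = (q_2/q_1)·q_1*.
Numerically q_2/q_1 = 0.477025, so q_1* = 190/(6 + 36.85·0.477025) = 8.0582.

q_1* = 8.0582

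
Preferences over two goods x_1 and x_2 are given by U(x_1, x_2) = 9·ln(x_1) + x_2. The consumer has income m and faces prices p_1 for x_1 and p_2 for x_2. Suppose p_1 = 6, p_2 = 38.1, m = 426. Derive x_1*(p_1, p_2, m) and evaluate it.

Set MRS = p_1/p_2: (9/x_1)/1 = p_1/p_2.
So x_1*(p_1,p_2) = 9·p_2/p_1, independent of income; and x_2* = (m − 9·p_2)/p_2.
At the given prices: x_1* = 9·38.1/6 = 57.15.

x_1* = 57.15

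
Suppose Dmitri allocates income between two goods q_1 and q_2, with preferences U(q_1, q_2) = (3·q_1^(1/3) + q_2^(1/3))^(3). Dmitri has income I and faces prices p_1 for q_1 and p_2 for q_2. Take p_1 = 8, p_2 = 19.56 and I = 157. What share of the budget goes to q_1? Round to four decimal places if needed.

share on q_1 = 0.8904

MU_q_1 ∝ 3·q_1^(-2/3), MU_q_2 ∝ q_2^(-2/3), so MRS = 3·(q_2/q_1)^(2/3) = p_1/p_2.
Hence q_2/q_1 = ((1/3)·p_1/p_2)^(1/(2/3)), i.e. raised to the 1.5 power.
With the ratio pinned down, the budget gives q_1* = I/(p_1 + p_2·(q_2/q_1)) and q_2* = (q_2/q_1)·q_1*.
Numerically q_2/q_1 = 0.050338, so q_1* = 157/(8 + 19.56·0.050338) = 17.4743 and q_2* = 0.050338·17.4743 = 0.8796.
Expenditure on q_1: 8·17.4743 = 139.7944; share = 0.8904.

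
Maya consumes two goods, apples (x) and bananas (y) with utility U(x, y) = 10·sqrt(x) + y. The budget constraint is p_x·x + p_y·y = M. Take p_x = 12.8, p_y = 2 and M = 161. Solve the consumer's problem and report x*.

x* = 0.6104

Set MRS = p_x/p_y: 5·x^(−1/2) = p_x/p_y.
Thus x* = (5·p_y/p_x)² — independent of M — with the rest of income spent on y.
Plugging in: x* = (5·2/12.8)² = 0.6104.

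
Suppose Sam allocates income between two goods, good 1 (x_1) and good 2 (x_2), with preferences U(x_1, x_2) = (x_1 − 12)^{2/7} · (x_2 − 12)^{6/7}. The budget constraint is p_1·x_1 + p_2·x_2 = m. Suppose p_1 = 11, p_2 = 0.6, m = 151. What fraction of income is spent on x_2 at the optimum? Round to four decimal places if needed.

share on x_2 = 0.1063

After buying the subsistence bundle (12, 12), a share 0.25 of the remaining income goes to x_1: x_1* = 12 + 0.25·(m − 12p_1 − 12p_2)/p_1.
Discretionary income = 151 − 12·11 − 12·0.6 = 11.8; x_1* = 12 + 0.25·11.8/11 = 12.2682; x_2* = 12 + 0.75·11.8/0.6 = 26.75.
Expenditure on x_2: 0.6·26.75 = 16.05; share = 0.1063.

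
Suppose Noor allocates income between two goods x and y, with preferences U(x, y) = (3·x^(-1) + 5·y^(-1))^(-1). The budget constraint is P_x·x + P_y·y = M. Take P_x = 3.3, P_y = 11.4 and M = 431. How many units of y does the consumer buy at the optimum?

Substitute y = (y/x)·x into the budget: x* = M/(P_x + P_y·(y/x)).
Numerically y/x = 0.694591, so x* = 431/(3.3 + 11.4·0.694591) = 38.4193 and y* = 0.694591·38.4193 = 26.6857.

y* = 26.6857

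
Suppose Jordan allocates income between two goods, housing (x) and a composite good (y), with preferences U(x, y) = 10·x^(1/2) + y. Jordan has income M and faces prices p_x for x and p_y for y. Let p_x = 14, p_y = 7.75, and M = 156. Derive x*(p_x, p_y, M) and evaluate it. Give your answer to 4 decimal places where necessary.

Utility is quasi-linear in y; the FOC for x is 5/√x = p_x/p_y.
Thus x* = (5·p_y/p_x)² — independent of M — with the rest of income spent on y.
Plugging in: x* = (5·7.75/14)² = 7.661.

x* = 7.661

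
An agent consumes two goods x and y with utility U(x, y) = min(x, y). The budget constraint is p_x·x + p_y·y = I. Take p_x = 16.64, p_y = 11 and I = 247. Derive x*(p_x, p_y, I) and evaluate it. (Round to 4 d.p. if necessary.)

With perfect complements, no substitution: consume in ratio x:y = 1:1.
Budget: p_x·x + p_y·x = I, so (p_x + p_y)·x = I.
Demand: x*(p_x,p_y,I) = I/(p_x + p_y), y* = I/(p_x + p_y).
Here 16.64 + 11 = 27.64, giving x* = 8.9363.

x* = 8.9363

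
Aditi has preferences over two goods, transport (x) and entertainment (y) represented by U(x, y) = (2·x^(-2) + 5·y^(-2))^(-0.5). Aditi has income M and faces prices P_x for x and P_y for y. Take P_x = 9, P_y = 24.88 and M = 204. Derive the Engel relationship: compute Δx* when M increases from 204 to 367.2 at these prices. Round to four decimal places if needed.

MU_x ∝ 2·x^(-3), MU_y ∝ 5·y^(-3), so MRS = (2/5)·(y/x)^(3) = P_x/P_y.
Hence y/x = ((5/2)·P_x/P_y)^(1/(3)), i.e. raised to the 1/3 power.
With the ratio pinned down, the budget gives x* = M/(P_x + P_y·(y/x)) and y* = (y/x)·x*.
Numerically y/x = 0.967039, so x* = 204/(9 + 24.88·0.967039) = 6.1706.
At M' = 367.2: x* = 11.1071. Change: 11.1071 − 6.1706 = 4.9365.

Δx* = 4.9365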